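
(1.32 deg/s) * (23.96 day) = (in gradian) 3.036e+06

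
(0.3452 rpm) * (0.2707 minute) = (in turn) 0.09345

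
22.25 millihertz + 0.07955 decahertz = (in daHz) 0.08178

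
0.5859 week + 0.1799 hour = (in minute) 5917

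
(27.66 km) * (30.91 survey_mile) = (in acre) 3.4e+05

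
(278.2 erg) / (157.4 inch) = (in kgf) 7.096e-07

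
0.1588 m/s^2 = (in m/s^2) 0.1588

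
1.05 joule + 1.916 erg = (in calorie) 0.251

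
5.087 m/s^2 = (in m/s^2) 5.087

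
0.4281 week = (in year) 0.00821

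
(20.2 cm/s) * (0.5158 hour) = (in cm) 3.751e+04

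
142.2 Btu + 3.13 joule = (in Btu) 142.2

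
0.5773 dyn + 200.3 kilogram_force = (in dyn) 1.964e+08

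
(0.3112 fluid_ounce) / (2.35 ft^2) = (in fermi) 4.215e+10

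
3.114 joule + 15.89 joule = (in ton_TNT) 4.542e-09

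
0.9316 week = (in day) 6.521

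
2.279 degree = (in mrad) 39.78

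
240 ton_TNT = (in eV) 6.267e+30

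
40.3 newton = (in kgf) 4.109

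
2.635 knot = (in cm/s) 135.6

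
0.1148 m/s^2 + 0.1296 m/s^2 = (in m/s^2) 0.2444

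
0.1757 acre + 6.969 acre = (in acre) 7.145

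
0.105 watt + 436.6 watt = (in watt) 436.7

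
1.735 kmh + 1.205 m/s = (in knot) 3.279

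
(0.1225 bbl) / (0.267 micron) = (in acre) 18.02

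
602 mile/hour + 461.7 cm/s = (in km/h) 985.4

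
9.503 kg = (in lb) 20.95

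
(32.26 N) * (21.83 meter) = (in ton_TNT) 1.683e-07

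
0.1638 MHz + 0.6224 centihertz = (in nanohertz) 1.638e+14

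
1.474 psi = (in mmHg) 76.23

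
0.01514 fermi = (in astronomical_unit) 1.012e-28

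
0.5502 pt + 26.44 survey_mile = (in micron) 4.255e+10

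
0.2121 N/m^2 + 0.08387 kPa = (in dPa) 840.8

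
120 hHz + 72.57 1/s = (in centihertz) 1.207e+06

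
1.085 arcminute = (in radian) 0.0003156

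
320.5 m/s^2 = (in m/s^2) 320.5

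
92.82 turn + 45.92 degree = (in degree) 3.346e+04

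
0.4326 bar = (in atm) 0.4269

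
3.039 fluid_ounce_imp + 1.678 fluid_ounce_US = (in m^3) 0.000136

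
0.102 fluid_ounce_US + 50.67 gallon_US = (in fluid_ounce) 6486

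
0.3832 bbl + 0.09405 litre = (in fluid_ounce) 2063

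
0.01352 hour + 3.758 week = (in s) 2.273e+06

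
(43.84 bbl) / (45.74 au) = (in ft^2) 1.096e-11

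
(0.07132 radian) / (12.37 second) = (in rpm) 0.05506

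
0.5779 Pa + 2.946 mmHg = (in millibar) 3.933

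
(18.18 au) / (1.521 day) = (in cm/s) 2.07e+09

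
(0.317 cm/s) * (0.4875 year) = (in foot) 1.599e+05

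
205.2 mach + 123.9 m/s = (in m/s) 6.999e+04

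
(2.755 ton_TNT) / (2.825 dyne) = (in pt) 1.157e+18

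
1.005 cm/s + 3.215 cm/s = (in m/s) 0.0422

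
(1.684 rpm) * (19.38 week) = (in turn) 3.29e+05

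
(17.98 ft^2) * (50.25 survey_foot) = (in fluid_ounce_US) 8.651e+05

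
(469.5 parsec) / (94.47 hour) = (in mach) 1.251e+11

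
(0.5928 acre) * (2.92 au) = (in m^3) 1.048e+15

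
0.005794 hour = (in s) 20.86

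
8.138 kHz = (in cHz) 8.138e+05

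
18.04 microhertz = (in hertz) 1.804e-05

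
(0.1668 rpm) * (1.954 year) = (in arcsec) 2.22e+11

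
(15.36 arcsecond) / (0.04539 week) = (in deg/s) 1.554e-07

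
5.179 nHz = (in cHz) 5.179e-07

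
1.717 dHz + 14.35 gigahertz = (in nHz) 1.435e+19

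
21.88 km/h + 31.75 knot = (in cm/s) 2241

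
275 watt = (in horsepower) 0.3688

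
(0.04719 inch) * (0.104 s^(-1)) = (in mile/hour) 0.0002789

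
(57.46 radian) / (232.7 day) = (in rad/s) 2.858e-06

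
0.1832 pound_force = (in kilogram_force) 0.0831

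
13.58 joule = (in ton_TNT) 3.246e-09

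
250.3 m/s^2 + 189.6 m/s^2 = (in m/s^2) 439.9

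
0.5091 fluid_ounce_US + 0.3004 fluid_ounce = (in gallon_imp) 0.005266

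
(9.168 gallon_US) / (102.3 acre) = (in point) 0.0002376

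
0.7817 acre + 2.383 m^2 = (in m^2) 3166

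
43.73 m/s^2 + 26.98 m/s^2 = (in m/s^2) 70.71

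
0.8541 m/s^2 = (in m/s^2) 0.8541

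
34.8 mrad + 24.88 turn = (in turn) 24.89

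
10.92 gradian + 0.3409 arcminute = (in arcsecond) 3.54e+04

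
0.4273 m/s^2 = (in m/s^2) 0.4273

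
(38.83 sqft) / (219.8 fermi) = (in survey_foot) 5.385e+13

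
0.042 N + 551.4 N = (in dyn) 5.514e+07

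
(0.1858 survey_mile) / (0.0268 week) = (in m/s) 0.01845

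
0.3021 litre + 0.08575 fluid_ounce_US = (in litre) 0.3046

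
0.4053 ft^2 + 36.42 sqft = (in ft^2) 36.83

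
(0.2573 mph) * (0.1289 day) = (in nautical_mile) 0.6917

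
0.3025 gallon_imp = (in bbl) 0.00865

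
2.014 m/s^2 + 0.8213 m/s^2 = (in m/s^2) 2.835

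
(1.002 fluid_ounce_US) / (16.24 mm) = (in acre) 4.509e-07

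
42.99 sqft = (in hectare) 0.0003994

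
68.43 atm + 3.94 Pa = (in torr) 5.201e+04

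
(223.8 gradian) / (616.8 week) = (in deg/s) 5.399e-07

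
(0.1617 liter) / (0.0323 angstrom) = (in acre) 1.237e+04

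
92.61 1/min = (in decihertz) 15.43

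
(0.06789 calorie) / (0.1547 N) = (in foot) 6.024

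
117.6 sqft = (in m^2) 10.93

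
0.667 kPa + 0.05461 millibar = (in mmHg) 5.044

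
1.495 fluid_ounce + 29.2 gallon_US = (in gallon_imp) 24.32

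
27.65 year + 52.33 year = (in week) 4170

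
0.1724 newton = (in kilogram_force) 0.01758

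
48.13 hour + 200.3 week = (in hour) 3.37e+04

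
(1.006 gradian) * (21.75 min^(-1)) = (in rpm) 0.0547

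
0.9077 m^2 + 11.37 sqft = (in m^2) 1.964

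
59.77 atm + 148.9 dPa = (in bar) 60.56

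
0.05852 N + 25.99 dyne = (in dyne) 5878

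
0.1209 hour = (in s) 435.2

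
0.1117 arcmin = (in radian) 3.249e-05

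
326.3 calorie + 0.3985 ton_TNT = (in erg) 1.667e+16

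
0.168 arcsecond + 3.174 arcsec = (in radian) 1.62e-05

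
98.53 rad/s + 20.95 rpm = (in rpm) 961.8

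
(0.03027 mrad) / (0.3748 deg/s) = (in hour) 1.285e-06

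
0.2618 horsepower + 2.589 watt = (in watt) 197.8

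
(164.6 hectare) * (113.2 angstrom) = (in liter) 18.63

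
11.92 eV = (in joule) 1.91e-18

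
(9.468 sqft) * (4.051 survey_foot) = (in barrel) 6.831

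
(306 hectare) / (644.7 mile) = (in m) 2.949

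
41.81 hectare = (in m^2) 4.181e+05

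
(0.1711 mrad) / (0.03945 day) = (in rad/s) 5.02e-08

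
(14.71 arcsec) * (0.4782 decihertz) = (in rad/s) 3.41e-06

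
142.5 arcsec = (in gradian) 0.04398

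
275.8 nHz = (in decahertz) 2.758e-08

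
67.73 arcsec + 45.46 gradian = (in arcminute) 2456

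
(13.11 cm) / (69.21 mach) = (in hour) 1.545e-09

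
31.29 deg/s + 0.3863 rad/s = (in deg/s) 53.42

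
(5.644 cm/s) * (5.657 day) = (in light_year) 2.916e-12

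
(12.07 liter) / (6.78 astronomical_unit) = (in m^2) 1.19e-14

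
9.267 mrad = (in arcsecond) 1911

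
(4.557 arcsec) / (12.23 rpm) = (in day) 1.997e-10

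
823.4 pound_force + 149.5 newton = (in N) 3812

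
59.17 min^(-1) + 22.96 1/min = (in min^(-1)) 82.13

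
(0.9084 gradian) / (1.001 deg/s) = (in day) 9.453e-06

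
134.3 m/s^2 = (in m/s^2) 134.3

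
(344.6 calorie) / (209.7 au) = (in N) 4.596e-11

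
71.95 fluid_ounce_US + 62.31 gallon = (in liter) 238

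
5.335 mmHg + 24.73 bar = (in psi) 358.8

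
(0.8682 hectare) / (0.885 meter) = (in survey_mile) 6.096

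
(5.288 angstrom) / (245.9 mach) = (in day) 7.31e-20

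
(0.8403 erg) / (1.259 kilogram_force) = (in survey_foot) 2.233e-08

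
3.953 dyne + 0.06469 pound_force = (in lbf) 0.0647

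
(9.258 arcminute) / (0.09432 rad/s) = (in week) 4.721e-08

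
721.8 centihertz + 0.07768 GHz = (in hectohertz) 7.768e+05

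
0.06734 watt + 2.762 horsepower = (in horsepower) 2.762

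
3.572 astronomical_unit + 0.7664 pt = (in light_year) 5.648e-05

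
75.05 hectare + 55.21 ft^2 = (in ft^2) 8.078e+06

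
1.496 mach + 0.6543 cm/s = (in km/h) 1834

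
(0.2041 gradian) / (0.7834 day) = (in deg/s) 2.714e-06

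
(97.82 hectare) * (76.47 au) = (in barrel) 7.039e+19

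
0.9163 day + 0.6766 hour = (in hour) 22.67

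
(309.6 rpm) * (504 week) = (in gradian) 6.291e+11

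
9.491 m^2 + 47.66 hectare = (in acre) 117.8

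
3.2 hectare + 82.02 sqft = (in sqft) 3.445e+05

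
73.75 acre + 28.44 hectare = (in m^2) 5.829e+05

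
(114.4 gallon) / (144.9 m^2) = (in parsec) 9.685e-20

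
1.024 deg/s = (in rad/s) 0.01787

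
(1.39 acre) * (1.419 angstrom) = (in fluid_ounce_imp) 0.02809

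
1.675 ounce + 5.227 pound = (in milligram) 2.418e+06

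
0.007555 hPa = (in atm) 7.456e-06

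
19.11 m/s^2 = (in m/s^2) 19.11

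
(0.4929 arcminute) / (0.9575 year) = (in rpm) 4.534e-11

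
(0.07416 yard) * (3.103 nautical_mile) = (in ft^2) 4195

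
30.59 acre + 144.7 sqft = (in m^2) 1.238e+05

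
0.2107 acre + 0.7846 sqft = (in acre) 0.2107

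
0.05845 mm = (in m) 5.845e-05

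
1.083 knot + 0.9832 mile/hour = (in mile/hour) 2.229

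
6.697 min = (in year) 1.274e-05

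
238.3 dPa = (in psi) 0.003456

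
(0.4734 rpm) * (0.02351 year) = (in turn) 5850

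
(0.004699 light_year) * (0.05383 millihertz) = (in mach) 7.028e+06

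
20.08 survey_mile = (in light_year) 3.416e-12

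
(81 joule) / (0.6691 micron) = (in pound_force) 2.721e+07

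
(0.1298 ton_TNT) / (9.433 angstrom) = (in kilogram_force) 5.871e+16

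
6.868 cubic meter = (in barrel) 43.2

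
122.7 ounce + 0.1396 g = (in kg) 3.479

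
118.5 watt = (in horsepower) 0.1589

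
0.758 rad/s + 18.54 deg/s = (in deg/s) 61.97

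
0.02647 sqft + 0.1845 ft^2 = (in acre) 4.843e-06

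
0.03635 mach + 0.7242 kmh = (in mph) 28.14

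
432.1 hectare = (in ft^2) 4.651e+07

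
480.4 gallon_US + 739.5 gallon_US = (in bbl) 29.05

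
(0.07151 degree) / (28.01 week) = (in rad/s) 7.367e-11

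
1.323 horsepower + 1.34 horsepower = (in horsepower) 2.663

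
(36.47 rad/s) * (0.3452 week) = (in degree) 4.363e+08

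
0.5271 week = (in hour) 88.55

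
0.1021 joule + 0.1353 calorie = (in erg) 6.682e+06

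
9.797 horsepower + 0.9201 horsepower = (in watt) 7992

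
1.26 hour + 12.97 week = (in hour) 2180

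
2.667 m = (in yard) 2.917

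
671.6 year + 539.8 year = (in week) 6.317e+04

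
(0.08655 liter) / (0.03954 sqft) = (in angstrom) 2.356e+08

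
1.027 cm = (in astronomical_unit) 6.865e-14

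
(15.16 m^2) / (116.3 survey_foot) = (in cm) 42.77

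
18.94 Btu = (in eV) 1.247e+23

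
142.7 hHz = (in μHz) 1.427e+10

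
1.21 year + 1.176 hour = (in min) 6.36e+05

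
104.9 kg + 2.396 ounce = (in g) 1.05e+05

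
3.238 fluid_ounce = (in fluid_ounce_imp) 3.37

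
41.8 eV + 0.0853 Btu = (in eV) 5.617e+20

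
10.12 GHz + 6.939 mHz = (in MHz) 1.012e+04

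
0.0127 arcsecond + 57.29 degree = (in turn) 0.1591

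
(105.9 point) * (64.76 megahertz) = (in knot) 4.703e+06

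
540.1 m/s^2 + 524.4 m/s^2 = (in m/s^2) 1064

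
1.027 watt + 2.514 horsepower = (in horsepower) 2.515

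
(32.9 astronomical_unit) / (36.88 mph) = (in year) 9466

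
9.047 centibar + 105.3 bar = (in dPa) 1.054e+08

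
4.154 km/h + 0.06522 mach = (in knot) 45.41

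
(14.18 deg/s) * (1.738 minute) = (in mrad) 2.581e+04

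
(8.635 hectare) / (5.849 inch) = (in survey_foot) 1.907e+06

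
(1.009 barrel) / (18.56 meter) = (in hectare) 8.643e-07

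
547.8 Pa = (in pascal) 547.8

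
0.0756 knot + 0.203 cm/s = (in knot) 0.07955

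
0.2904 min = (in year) 5.525e-07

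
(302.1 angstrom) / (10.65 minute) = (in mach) 1.388e-13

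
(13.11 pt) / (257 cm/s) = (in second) 0.0018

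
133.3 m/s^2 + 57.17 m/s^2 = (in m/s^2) 190.5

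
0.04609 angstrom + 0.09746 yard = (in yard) 0.09746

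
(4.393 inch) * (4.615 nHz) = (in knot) 1.001e-09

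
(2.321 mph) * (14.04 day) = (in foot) 4.129e+06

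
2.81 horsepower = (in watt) 2095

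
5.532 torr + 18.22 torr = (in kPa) 3.167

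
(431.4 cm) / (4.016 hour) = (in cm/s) 0.02984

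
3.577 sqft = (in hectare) 3.323e-05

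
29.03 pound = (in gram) 1.317e+04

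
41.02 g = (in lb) 0.09043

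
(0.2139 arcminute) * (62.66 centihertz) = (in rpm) 0.0003723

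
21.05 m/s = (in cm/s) 2105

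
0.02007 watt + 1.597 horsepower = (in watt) 1191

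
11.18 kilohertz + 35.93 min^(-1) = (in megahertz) 0.01118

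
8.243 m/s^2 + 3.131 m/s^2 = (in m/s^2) 11.37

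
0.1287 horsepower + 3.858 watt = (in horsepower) 0.1339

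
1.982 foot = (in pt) 1712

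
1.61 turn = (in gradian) 644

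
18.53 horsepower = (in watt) 1.382e+04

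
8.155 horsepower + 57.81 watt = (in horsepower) 8.233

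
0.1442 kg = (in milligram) 1.442e+05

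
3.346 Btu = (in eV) 2.203e+22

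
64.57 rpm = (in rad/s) 6.762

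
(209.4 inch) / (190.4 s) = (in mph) 0.06249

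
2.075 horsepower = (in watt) 1547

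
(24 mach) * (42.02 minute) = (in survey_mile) 1.28e+04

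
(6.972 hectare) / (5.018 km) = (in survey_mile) 0.008633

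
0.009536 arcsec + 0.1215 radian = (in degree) 6.961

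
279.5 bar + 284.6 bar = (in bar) 564.1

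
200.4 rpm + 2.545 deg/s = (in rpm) 200.8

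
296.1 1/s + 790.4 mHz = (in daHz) 29.69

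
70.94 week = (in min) 7.151e+05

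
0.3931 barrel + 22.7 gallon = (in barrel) 0.9336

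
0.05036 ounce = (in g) 1.428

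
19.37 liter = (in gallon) 5.117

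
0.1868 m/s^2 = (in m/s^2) 0.1868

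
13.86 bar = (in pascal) 1.386e+06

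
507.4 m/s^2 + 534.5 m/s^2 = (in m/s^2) 1042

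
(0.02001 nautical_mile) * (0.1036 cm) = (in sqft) 0.4133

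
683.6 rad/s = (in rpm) 6528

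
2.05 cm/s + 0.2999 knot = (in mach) 0.0005133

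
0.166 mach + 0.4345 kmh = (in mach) 0.1664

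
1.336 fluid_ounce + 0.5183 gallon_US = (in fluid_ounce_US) 67.68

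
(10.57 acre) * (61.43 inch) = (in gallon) 1.763e+07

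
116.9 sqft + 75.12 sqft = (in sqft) 192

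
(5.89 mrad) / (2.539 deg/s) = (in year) 4.215e-09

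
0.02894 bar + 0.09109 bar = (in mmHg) 90.03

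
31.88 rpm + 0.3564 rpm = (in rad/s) 3.376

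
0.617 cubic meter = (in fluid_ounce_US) 2.086e+04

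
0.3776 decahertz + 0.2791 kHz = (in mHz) 2.829e+05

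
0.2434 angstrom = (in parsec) 7.888e-28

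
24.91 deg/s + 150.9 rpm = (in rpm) 155.1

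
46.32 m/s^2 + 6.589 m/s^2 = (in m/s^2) 52.91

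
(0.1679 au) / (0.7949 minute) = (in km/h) 1.896e+09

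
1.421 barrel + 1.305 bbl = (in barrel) 2.726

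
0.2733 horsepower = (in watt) 203.8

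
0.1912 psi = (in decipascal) 1.318e+04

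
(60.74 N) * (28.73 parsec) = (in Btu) 5.104e+16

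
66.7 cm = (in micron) 6.67e+05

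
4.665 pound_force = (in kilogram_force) 2.116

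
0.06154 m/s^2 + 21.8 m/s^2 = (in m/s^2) 21.86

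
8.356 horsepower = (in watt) 6231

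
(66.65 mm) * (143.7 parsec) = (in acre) 7.303e+13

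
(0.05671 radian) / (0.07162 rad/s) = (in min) 0.0132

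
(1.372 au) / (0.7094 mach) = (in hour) 2.36e+05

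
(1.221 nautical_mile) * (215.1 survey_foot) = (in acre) 36.63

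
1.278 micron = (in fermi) 1.278e+09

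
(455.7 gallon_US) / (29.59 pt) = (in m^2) 165.3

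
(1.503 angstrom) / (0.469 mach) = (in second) 9.412e-13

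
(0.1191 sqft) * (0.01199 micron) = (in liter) 1.327e-07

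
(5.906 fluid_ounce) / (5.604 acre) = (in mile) 4.786e-12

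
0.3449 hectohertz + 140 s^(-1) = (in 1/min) 1.047e+04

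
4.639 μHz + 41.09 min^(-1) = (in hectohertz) 0.006848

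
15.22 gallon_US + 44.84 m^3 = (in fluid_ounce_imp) 1.58e+06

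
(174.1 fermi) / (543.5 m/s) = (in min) 5.339e-18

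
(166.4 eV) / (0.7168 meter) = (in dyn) 3.719e-12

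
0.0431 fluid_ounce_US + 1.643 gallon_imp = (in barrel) 0.04699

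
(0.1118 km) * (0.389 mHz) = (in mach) 0.0001277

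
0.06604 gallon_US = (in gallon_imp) 0.05499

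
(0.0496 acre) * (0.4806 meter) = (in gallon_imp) 2.122e+04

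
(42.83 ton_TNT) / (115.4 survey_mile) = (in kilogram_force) 9.839e+04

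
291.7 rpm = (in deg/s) 1750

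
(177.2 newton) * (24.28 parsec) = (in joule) 1.328e+20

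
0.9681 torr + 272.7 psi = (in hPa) 1.88e+04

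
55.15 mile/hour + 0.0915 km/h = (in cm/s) 2468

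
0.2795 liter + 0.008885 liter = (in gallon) 0.07618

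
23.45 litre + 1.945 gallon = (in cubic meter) 0.03081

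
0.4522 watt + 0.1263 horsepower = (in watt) 94.63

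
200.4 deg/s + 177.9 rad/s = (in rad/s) 181.4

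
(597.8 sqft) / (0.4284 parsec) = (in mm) 4.201e-12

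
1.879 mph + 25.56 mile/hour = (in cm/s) 1227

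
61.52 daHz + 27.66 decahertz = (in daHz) 89.18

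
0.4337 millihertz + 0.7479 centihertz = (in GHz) 7.913e-12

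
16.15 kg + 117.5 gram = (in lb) 35.86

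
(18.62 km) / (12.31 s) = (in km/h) 5445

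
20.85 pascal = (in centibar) 0.02085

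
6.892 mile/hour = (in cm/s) 308.1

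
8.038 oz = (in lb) 0.5024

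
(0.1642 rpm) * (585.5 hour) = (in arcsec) 7.476e+09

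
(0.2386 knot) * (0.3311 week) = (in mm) 2.458e+07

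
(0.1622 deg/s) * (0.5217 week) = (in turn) 142.2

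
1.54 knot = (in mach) 0.002327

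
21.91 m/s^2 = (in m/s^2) 21.91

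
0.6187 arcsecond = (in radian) 3e-06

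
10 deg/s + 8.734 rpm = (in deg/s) 62.4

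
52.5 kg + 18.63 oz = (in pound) 116.9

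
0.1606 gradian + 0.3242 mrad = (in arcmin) 9.787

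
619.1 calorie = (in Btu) 2.455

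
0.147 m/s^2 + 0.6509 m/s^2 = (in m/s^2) 0.7979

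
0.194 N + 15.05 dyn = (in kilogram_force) 0.0198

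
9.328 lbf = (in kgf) 4.231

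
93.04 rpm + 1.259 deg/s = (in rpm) 93.25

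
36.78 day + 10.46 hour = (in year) 0.102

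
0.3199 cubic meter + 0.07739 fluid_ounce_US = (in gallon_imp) 70.37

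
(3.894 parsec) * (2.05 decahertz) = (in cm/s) 2.463e+20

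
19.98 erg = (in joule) 1.998e-06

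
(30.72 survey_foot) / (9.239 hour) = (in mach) 8.268e-07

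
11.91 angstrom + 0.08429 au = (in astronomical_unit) 0.08429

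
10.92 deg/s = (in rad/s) 0.1906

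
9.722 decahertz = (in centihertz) 9722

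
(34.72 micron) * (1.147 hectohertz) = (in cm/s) 0.3982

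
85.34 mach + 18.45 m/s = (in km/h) 1.047e+05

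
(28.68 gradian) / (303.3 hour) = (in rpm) 3.94e-06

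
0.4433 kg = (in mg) 4.433e+05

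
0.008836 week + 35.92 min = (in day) 0.0868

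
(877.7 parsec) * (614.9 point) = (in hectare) 5.875e+14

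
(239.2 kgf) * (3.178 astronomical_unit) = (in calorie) 2.665e+14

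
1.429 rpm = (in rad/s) 0.1496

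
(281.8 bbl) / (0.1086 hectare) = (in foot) 0.1354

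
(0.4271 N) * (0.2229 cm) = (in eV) 5.942e+15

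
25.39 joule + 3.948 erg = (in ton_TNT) 6.068e-09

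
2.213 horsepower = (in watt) 1650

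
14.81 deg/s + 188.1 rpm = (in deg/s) 1143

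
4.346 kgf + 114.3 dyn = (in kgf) 4.346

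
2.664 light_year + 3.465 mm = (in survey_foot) 8.269e+16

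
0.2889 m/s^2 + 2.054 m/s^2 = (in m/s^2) 2.343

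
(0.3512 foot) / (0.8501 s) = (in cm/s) 12.59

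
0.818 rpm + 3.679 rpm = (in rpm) 4.497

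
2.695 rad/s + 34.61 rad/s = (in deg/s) 2137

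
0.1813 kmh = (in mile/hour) 0.1127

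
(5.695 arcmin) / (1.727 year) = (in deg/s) 1.743e-09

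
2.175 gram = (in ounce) 0.07672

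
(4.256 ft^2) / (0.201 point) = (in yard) 6098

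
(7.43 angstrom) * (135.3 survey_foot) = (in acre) 7.572e-12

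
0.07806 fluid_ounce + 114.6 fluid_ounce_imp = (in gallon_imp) 0.7168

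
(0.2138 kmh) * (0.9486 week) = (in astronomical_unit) 2.278e-07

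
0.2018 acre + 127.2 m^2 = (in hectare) 0.09439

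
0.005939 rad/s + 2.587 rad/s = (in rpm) 24.76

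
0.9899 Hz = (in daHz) 0.09899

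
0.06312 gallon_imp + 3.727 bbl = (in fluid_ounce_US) 2.005e+04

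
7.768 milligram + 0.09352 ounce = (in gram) 2.659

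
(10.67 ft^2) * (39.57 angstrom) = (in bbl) 2.467e-08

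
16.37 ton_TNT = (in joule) 6.849e+10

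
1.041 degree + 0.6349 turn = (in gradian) 255.1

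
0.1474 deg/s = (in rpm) 0.02457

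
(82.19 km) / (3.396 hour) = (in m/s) 6.723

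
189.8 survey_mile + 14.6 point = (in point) 8.659e+08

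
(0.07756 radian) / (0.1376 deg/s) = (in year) 1.024e-06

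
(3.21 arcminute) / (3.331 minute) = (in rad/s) 4.672e-06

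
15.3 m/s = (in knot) 29.74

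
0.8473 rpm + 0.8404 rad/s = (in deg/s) 53.24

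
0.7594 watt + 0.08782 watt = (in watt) 0.8472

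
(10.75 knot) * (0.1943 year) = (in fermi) 3.389e+22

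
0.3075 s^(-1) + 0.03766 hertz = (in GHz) 3.452e-10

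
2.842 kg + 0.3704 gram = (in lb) 6.266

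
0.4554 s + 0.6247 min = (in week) 6.273e-05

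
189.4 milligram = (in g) 0.1894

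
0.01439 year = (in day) 5.252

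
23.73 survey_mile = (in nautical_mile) 20.62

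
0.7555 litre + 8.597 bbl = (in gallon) 361.3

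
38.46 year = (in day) 1.404e+04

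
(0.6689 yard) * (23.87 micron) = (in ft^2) 0.0001572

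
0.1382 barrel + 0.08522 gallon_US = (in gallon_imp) 4.904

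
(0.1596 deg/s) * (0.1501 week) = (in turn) 40.25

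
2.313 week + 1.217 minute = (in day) 16.19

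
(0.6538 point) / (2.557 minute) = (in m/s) 1.503e-06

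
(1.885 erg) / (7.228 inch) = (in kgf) 1.047e-07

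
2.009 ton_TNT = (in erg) 8.406e+16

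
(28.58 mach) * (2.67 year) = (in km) 8.194e+08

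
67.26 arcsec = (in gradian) 0.02076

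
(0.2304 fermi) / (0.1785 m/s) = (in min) 2.151e-17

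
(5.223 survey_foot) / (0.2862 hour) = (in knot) 0.003003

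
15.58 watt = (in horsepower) 0.02089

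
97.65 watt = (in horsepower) 0.131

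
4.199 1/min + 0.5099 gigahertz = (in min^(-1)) 3.059e+10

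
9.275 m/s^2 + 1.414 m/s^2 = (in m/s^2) 10.69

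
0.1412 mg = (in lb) 3.113e-07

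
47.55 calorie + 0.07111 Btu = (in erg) 2.74e+09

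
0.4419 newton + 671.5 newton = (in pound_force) 151.1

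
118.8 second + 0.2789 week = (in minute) 2813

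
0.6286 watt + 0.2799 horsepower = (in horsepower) 0.2807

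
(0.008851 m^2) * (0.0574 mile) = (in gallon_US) 216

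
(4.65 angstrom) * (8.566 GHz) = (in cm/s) 398.3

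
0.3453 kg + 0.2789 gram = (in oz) 12.19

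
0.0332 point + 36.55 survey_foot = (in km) 0.01114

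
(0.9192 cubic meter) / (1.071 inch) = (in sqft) 363.7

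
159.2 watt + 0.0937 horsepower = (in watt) 229.1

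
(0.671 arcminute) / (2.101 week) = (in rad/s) 1.536e-10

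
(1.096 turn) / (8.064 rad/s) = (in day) 9.884e-06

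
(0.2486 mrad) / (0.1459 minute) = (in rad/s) 2.84e-05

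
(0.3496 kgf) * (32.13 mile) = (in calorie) 4.237e+04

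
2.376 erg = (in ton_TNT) 5.679e-17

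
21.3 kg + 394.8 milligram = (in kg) 21.3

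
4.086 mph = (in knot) 3.551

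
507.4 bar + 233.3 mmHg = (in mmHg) 3.808e+05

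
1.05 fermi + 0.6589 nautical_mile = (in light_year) 1.29e-13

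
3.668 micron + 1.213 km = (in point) 3.438e+06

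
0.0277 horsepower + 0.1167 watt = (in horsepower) 0.02786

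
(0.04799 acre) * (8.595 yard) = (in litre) 1.526e+06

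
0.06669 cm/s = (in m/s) 0.0006669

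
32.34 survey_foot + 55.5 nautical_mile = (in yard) 1.124e+05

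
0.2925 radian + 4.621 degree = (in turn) 0.05939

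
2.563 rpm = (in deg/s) 15.38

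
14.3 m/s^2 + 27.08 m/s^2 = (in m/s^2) 41.38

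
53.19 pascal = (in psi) 0.007715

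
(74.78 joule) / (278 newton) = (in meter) 0.269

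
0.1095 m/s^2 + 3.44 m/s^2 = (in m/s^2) 3.55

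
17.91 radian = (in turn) 2.85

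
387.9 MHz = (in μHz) 3.879e+14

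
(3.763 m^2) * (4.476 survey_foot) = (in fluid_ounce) 1.736e+05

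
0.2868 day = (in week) 0.04097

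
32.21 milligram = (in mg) 32.21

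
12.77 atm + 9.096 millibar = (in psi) 187.8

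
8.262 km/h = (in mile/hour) 5.134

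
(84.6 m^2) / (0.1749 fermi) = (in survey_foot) 1.587e+18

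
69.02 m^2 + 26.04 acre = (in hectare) 10.54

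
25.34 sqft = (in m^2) 2.354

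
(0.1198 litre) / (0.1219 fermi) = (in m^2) 9.828e+11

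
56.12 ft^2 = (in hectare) 0.0005214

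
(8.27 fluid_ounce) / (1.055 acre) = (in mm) 5.728e-05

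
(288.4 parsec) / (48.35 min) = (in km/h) 1.104e+16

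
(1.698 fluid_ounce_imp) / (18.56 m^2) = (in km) 2.599e-09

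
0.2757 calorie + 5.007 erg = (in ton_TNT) 2.757e-10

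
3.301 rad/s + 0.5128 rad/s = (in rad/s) 3.814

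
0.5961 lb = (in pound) 0.5961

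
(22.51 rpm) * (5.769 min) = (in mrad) 8.159e+05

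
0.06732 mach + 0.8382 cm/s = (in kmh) 82.55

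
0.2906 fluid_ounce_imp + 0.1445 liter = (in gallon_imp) 0.0336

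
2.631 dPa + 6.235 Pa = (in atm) 6.413e-05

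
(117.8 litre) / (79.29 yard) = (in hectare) 1.625e-07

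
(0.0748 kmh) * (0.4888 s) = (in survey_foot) 0.03332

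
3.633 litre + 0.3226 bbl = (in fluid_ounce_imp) 1933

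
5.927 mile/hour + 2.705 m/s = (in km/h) 19.28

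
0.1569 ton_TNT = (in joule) 6.565e+08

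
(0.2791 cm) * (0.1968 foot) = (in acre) 4.137e-08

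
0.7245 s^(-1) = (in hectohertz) 0.007245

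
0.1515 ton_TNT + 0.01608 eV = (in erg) 6.339e+15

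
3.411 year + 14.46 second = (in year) 3.411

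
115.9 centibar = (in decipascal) 1.159e+06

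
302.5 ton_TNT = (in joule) 1.266e+12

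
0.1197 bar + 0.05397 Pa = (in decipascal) 1.197e+05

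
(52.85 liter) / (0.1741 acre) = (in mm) 0.07501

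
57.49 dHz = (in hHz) 0.05749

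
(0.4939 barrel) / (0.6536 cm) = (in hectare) 0.001201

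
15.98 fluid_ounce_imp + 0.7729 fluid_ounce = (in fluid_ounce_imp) 16.78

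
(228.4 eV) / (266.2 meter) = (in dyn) 1.375e-14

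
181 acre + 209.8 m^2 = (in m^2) 7.327e+05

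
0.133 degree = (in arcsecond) 478.8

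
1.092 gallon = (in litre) 4.134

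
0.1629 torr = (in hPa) 0.2172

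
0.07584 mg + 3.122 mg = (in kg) 3.198e-06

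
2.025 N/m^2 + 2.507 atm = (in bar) 2.54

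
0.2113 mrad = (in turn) 3.363e-05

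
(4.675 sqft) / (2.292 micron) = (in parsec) 6.141e-12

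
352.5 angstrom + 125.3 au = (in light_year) 0.001981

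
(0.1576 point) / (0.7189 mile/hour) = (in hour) 4.806e-08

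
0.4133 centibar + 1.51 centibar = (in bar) 0.01923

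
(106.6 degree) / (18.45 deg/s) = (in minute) 0.0963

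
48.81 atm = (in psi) 717.3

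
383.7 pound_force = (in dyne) 1.707e+08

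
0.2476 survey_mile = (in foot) 1307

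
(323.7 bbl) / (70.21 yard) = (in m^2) 0.8016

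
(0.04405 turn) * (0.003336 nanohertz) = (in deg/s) 5.29e-11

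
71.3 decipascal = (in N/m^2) 7.13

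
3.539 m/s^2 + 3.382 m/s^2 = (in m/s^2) 6.921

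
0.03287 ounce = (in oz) 0.03287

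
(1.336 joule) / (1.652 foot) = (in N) 2.653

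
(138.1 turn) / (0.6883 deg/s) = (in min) 1204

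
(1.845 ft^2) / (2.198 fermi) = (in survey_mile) 4.846e+10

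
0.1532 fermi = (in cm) 1.532e-14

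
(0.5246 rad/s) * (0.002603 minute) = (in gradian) 5.216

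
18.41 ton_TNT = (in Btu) 7.301e+07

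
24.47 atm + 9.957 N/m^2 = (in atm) 24.47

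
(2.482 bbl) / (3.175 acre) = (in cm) 0.003071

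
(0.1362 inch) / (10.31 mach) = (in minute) 1.642e-08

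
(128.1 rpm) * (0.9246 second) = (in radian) 12.4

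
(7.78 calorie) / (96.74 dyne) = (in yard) 3.68e+04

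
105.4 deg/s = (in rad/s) 1.84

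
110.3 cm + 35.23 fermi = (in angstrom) 1.103e+10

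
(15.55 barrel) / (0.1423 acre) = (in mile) 2.668e-06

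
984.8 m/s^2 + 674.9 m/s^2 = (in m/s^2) 1660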